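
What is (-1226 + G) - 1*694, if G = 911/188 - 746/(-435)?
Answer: -156481067/81780 ≈ -1913.4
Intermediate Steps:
G = 536533/81780 (G = 911*(1/188) - 746*(-1/435) = 911/188 + 746/435 = 536533/81780 ≈ 6.5607)
(-1226 + G) - 1*694 = (-1226 + 536533/81780) - 1*694 = -99725747/81780 - 694 = -156481067/81780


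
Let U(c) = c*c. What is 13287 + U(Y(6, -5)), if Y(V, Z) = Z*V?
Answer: 14187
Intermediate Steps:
Y(V, Z) = V*Z
U(c) = c**2
13287 + U(Y(6, -5)) = 13287 + (6*(-5))**2 = 13287 + (-30)**2 = 13287 + 900 = 14187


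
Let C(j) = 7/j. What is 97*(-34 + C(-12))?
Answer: -40255/12 ≈ -3354.6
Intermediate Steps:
97*(-34 + C(-12)) = 97*(-34 + 7/(-12)) = 97*(-34 + 7*(-1/12)) = 97*(-34 - 7/12) = 97*(-415/12) = -40255/12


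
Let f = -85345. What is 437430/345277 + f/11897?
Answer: -24263560855/4107760469 ≈ -5.9068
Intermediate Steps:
437430/345277 + f/11897 = 437430/345277 - 85345/11897 = -24263560855/4107760469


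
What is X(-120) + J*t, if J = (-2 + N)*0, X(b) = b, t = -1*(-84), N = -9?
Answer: -120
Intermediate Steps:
t = 84
J = 0 (J = (-2 - 9)*0 = -11*0 = 0)
X(-120) + J*t = -120 + 0*84 = -120 + 0 = -120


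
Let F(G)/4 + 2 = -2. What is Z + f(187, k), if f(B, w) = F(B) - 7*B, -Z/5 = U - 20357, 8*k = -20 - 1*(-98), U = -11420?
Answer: 157560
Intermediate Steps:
F(G) = -16 (F(G) = -8 + 4*(-2) = -8 - 8 = -16)
k = 39/4 (k = (-20 - 1*(-98))/8 = (-20 + 98)/8 = (⅛)*78 = 39/4 ≈ 9.7500)
Z = 158885 (Z = -5*(-11420 - 20357) = -5*(-31777) = 158885)
f(B, w) = -16 - 7*B
Z + f(187, k) = 158885 + (-16 - 7*187) = 158885 + (-16 - 1309) = 158885 - 1325 = 157560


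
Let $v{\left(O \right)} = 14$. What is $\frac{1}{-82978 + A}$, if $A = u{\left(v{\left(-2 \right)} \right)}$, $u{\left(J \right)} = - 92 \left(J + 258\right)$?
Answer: $- \frac{1}{108002} \approx -9.2591 \cdot 10^{-6}$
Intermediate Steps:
$u{\left(J \right)} = -23736 - 92 J$ ($u{\left(J \right)} = - 92 \left(258 + J\right) = -23736 - 92 J$)
$A = -25024$ ($A = -23736 - 1288 = -25024$)
$\frac{1}{-82978 + A} = \frac{1}{-82978 - 25024} = \frac{1}{-108002} = - \frac{1}{108002}$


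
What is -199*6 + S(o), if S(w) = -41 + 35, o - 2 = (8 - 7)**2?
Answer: -1200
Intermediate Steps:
o = 3 (o = 2 + (8 - 7)**2 = 2 + 1**2 = 2 + 1 = 3)
S(w) = -6
-199*6 + S(o) = -199*6 - 6 = -1194 - 6 = -1200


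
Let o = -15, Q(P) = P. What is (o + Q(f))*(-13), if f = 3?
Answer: 156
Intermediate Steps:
(o + Q(f))*(-13) = (-15 + 3)*(-13) = -12*(-13) = 156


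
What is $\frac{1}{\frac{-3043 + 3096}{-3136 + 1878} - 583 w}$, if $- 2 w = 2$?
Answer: $\frac{1258}{733361} \approx 0.0017154$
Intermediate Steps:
$w = -1$ ($w = \left(- \frac{1}{2}\right) 2 = -1$)
$\frac{1}{\frac{-3043 + 3096}{-3136 + 1878} - 583 w} = \frac{1}{\frac{-3043 + 3096}{-3136 + 1878} - -583} = \frac{1}{\frac{53}{-1258} + 583} = \frac{1}{53 \left(- \frac{1}{1258}\right) + 583} = \frac{1}{- \frac{53}{1258} + 583} = \frac{1}{\frac{733361}{1258}} = \frac{1258}{733361}$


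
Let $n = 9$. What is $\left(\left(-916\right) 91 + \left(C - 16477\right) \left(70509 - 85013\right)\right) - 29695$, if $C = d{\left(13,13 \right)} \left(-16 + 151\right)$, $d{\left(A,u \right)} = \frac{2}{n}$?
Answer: $238434237$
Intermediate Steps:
$d{\left(A,u \right)} = \frac{2}{9}$
$C = 30$ ($C = \frac{2 \left(-16 + 151\right)}{9} = \frac{2}{9} \cdot 135 = 30$)
$\left(\left(-916\right) 91 + \left(C - 16477\right) \left(70509 - 85013\right)\right) - 29695 = \left(\left(-916\right) 91 + \left(30 - 16477\right) \left(70509 - 85013\right)\right) - 29695 = \left(-83356 - -238547288\right) - 29695 = \left(-83356 + 238547288\right) - 29695 = 238463932 - 29695 = 238434237$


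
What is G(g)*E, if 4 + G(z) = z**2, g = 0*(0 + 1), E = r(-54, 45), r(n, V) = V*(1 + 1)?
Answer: -360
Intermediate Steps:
r(n, V) = 2*V (r(n, V) = V*2 = 2*V)
E = 90 (E = 2*45 = 90)
g = 0 (g = 0*1 = 0)
G(z) = -4 + z**2
G(g)*E = (-4 + 0**2)*90 = (-4 + 0)*90 = -4*90 = -360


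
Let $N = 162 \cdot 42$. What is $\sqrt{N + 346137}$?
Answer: $\sqrt{352941} \approx 594.09$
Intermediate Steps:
$N = 6804$
$\sqrt{N + 346137} = \sqrt{6804 + 346137} = \sqrt{352941}$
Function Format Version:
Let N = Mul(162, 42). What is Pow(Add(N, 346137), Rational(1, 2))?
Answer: Pow(352941, Rational(1, 2)) ≈ 594.09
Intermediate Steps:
N = 6804
Pow(Add(N, 346137), Rational(1, 2)) = Pow(Add(6804, 346137), Rational(1, 2)) = Pow(352941, Rational(1, 2))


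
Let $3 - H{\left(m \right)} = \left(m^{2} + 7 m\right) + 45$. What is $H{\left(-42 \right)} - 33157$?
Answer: $-34669$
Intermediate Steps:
$H{\left(m \right)} = -42 - m^{2} - 7 m$ ($H{\left(m \right)} = 3 - \left(\left(m^{2} + 7 m\right) + 45\right) = 3 - \left(45 + m^{2} + 7 m\right) = -42 - m^{2} - 7 m$)
$H{\left(-42 \right)} - 33157 = \left(-42 - \left(-42\right)^{2} - -294\right) - 33157 = \left(-42 - 1764 + 294\right) - 33157 = -1512 - 33157 = -34669$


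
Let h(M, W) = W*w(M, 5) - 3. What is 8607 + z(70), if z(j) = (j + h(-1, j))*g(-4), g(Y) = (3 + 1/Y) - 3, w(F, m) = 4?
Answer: 34081/4 ≈ 8520.3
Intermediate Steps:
h(M, W) = -3 + 4*W (h(M, W) = W*4 - 3 = 4*W - 3 = -3 + 4*W)
g(Y) = 1/Y
z(j) = ¾ - 5*j/4 (z(j) = (j + (-3 + 4*j))/(-4) = (-3 + 5*j)*(-¼) = ¾ - 5*j/4)
8607 + z(70) = 8607 + (¾ - 5/4*70) = 8607 + (¾ - 175/2) = 8607 - 347/4 = 34081/4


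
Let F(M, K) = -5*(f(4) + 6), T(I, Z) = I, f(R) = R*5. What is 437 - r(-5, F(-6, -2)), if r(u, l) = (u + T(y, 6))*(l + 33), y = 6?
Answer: 534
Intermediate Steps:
f(R) = 5*R
F(M, K) = -130 (F(M, K) = -5*(5*4 + 6) = -5*(20 + 6) = -5*26 = -130)
r(u, l) = (6 + u)*(33 + l) (r(u, l) = (u + 6)*(l + 33) = (6 + u)*(33 + l))
437 - r(-5, F(-6, -2)) = 437 - (198 + 6*(-130) + 33*(-5) - 130*(-5)) = 437 - (198 - 780 - 165 + 650) = 437 - 1*(-97) = 437 + 97 = 534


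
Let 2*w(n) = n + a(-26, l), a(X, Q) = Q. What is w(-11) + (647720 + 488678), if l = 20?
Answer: 2272805/2 ≈ 1.1364e+6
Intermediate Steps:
w(n) = 10 + n/2 (w(n) = (n + 20)/2 = (20 + n)/2 = 10 + n/2)
w(-11) + (647720 + 488678) = (10 + (½)*(-11)) + (647720 + 488678) = (10 - 11/2) + 1136398 = 9/2 + 1136398 = 2272805/2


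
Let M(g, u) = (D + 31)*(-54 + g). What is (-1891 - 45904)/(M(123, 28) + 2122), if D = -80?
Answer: 47795/1259 ≈ 37.963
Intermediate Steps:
M(g, u) = 2646 - 49*g (M(g, u) = (-80 + 31)*(-54 + g) = -49*(-54 + g) = 2646 - 49*g)
(-1891 - 45904)/(M(123, 28) + 2122) = (-1891 - 45904)/((2646 - 49*123) + 2122) = -47795/((2646 - 6027) + 2122) = -47795/(-3381 + 2122) = -47795/(-1259) = -47795*(-1/1259) = 47795/1259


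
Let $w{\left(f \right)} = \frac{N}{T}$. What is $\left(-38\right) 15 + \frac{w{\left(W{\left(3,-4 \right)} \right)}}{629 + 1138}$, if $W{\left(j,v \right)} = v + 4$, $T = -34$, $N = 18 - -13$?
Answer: $- \frac{1104661}{1938} \approx -570.0$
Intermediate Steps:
$N = 31$ ($N = 18 + 13 = 31$)
$W{\left(j,v \right)} = 4 + v$
$w{\left(f \right)} = - \frac{31}{34}$ ($w{\left(f \right)} = \frac{31}{-34} = 31 \left(- \frac{1}{34}\right) = - \frac{31}{34}$)
$\left(-38\right) 15 + \frac{w{\left(W{\left(3,-4 \right)} \right)}}{629 + 1138} = \left(-38\right) 15 + \frac{1}{629 + 1138} \left(- \frac{31}{34}\right) = -570 + \frac{1}{1767} \left(- \frac{31}{34}\right) = -570 - \frac{1}{1938} = - \frac{1104661}{1938}$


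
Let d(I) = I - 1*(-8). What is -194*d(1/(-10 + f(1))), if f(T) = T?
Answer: -13774/9 ≈ -1530.4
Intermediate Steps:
d(I) = 8 + I (d(I) = I + 8 = 8 + I)
-194*d(1/(-10 + f(1))) = -194*(8 + 1/(-10 + 1)) = -194*(8 + 1/(-9)) = -194*(8 - ⅑) = -194*71/9 = -13774/9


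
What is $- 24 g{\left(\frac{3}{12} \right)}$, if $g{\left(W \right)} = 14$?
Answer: $-336$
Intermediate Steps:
$- 24 g{\left(\frac{3}{12} \right)} = \left(-24\right) 14 = -336$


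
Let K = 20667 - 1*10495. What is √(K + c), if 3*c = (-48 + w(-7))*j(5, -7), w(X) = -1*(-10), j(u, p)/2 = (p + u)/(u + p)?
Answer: 2*√22830/3 ≈ 100.73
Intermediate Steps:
j(u, p) = 2 (j(u, p) = 2*((p + u)/(u + p)) = 2*((p + u)/(p + u)) = 2*1 = 2)
w(X) = 10
c = -76/3 (c = ((-48 + 10)*2)/3 = (-38*2)/3 = (⅓)*(-76) = -76/3 ≈ -25.333)
K = 10172 (K = 20667 - 10495 = 10172)
√(K + c) = √(10172 - 76/3) = √(30440/3) = 2*√22830/3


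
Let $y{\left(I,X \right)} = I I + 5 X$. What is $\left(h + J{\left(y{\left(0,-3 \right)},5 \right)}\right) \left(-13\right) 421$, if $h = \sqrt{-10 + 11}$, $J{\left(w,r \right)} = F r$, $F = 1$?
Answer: $-32838$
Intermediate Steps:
$y{\left(I,X \right)} = I^{2} + 5 X$
$J{\left(w,r \right)} = r$ ($J{\left(w,r \right)} = 1 r = r$)
$h = 1$ ($h = \sqrt{1} = 1$)
$\left(h + J{\left(y{\left(0,-3 \right)},5 \right)}\right) \left(-13\right) 421 = \left(1 + 5\right) \left(-13\right) 421 = 6 \left(-13\right) 421 = \left(-78\right) 421 = -32838$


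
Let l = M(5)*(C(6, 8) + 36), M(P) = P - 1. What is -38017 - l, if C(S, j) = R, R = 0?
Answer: -38161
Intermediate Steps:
C(S, j) = 0
M(P) = -1 + P
l = 144 (l = (-1 + 5)*(0 + 36) = 4*36 = 144)
-38017 - l = -38017 - 1*144 = -38017 - 144 = -38161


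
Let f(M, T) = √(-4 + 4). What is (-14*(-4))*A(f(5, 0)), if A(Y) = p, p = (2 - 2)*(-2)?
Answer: 0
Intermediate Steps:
f(M, T) = 0 (f(M, T) = √0 = 0)
p = 0 (p = 0*(-2) = 0)
A(Y) = 0
(-14*(-4))*A(f(5, 0)) = -14*(-4)*0 = 56*0 = 0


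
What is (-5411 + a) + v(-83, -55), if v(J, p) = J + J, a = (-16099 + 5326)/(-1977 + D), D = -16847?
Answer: -104970675/18824 ≈ -5576.4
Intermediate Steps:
a = 10773/18824 (a = (-16099 + 5326)/(-1977 - 16847) = -10773/(-18824) = -10773*(-1/18824) = 10773/18824 ≈ 0.57230)
v(J, p) = 2*J
(-5411 + a) + v(-83, -55) = (-5411 + 10773/18824) + 2*(-83) = -101845891/18824 - 166 = -104970675/18824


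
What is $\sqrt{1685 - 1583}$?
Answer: $\sqrt{102} \approx 10.1$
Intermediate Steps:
$\sqrt{1685 - 1583} = \sqrt{102}$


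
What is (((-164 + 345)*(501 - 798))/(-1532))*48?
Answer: 645084/383 ≈ 1684.3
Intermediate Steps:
(((-164 + 345)*(501 - 798))/(-1532))*48 = ((181*(-297))*(-1/1532))*48 = -53757*(-1/1532)*48 = (53757/1532)*48 = 645084/383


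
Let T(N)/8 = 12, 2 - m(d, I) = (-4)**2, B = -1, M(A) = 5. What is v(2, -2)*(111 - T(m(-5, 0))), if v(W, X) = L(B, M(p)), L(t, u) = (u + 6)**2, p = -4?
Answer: 1815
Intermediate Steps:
L(t, u) = (6 + u)**2
v(W, X) = 121 (v(W, X) = (6 + 5)**2 = 11**2 = 121)
m(d, I) = -14 (m(d, I) = 2 - 1*(-4)**2 = 2 - 1*16 = 2 - 16 = -14)
T(N) = 96 (T(N) = 8*12 = 96)
v(2, -2)*(111 - T(m(-5, 0))) = 121*(111 - 1*96) = 121*(111 - 96) = 121*15 = 1815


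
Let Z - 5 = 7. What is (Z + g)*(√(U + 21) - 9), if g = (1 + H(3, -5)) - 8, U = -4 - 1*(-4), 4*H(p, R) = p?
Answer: -207/4 + 23*√21/4 ≈ -25.400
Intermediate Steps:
H(p, R) = p/4
Z = 12 (Z = 5 + 7 = 12)
U = 0 (U = -4 + 4 = 0)
g = -25/4 (g = (1 + (¼)*3) - 8 = (1 + ¾) - 8 = 7/4 - 8 = -25/4 ≈ -6.2500)
(Z + g)*(√(U + 21) - 9) = (12 - 25/4)*(√(0 + 21) - 9) = 23*(√21 - 9)/4 = 23*(-9 + √21)/4 = -207/4 + 23*√21/4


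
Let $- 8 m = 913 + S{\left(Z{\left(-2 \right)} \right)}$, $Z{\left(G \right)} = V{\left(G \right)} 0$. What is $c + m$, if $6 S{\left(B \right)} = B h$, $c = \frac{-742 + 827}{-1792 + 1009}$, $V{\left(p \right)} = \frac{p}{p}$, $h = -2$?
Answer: $- \frac{715559}{6264} \approx -114.23$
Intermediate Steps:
$V{\left(p \right)} = 1$
$Z{\left(G \right)} = 0$ ($Z{\left(G \right)} = 1 \cdot 0 = 0$)
$c = - \frac{85}{783}$ ($c = \frac{85}{-783} = 85 \left(- \frac{1}{783}\right) = - \frac{85}{783} \approx -0.10856$)
$S{\left(B \right)} = - \frac{B}{3}$ ($S{\left(B \right)} = \frac{B \left(-2\right)}{6} = \frac{\left(-2\right) B}{6} = - \frac{B}{3}$)
$m = - \frac{913}{8}$ ($m = - \frac{913 - 0}{8} = - \frac{913 + 0}{8} = \left(- \frac{1}{8}\right) 913 = - \frac{913}{8} \approx -114.13$)
$c + m = - \frac{85}{783} - \frac{913}{8} = - \frac{715559}{6264}$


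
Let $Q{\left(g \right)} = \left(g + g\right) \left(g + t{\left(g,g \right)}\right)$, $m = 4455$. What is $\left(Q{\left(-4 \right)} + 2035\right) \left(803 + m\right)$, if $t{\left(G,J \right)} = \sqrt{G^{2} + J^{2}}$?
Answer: $10868286 - 168256 \sqrt{2} \approx 1.063 \cdot 10^{7}$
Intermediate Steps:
$Q{\left(g \right)} = 2 g \left(g + \sqrt{2} \sqrt{g^{2}}\right)$ ($Q{\left(g \right)} = \left(g + g\right) \left(g + \sqrt{g^{2} + g^{2}}\right) = 2 g \left(g + \sqrt{2 g^{2}}\right) = 2 g \left(g + \sqrt{2} \sqrt{g^{2}}\right)$)
$\left(Q{\left(-4 \right)} + 2035\right) \left(803 + m\right) = \left(2 \left(-4\right) \left(-4 + \sqrt{2} \sqrt{\left(-4\right)^{2}}\right) + 2035\right) \left(803 + 4455\right) = \left(2 \left(-4\right) \left(-4 + \sqrt{2} \sqrt{16}\right) + 2035\right) 5258 = \left(2 \left(-4\right) \left(-4 + \sqrt{2} \cdot 4\right) + 2035\right) 5258 = \left(2 \left(-4\right) \left(-4 + 4 \sqrt{2}\right) + 2035\right) 5258 = \left(\left(32 - 32 \sqrt{2}\right) + 2035\right) 5258 = \left(2067 - 32 \sqrt{2}\right) 5258 = 10868286 - 168256 \sqrt{2}$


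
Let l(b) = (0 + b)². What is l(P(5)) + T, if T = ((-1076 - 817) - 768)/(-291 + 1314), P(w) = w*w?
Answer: 212238/341 ≈ 622.40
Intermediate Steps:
P(w) = w²
T = -887/341 (T = (-1893 - 768)/1023 = -2661*1/1023 = -887/341 ≈ -2.6012)
l(b) = b²
l(P(5)) + T = (5²)² - 887/341 = 25² - 887/341 = 625 - 887/341 = 212238/341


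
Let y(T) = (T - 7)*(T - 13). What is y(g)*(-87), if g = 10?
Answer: 783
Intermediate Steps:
y(T) = (-13 + T)*(-7 + T) (y(T) = (-7 + T)*(-13 + T) = (-13 + T)*(-7 + T))
y(g)*(-87) = (91 + 10² - 20*10)*(-87) = (91 + 100 - 200)*(-87) = -9*(-87) = 783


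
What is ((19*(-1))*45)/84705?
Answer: -57/5647 ≈ -0.010094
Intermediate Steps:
((19*(-1))*45)/84705 = -19*45*(1/84705) = -855*1/84705 = -57/5647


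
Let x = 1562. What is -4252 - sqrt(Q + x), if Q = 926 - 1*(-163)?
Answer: -4252 - sqrt(2651) ≈ -4303.5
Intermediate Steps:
Q = 1089 (Q = 926 + 163 = 1089)
-4252 - sqrt(Q + x) = -4252 - sqrt(1089 + 1562) = -4252 - sqrt(2651)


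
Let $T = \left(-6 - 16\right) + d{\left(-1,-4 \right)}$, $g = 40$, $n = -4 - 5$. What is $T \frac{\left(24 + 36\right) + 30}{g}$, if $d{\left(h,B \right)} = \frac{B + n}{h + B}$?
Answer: $- \frac{873}{20} \approx -43.65$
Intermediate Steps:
$n = -9$ ($n = -4 - 5 = -9$)
$d{\left(h,B \right)} = \frac{-9 + B}{B + h}$ ($d{\left(h,B \right)} = \frac{B - 9}{h + B} = \frac{-9 + B}{B + h}$)
$T = - \frac{97}{5}$ ($T = \left(-6 - 16\right) + \frac{-9 - 4}{-4 - 1} = -22 + \frac{1}{-5} \left(-13\right) = -22 - - \frac{13}{5} = -22 + \frac{13}{5} = - \frac{97}{5} \approx -19.4$)
$T \frac{\left(24 + 36\right) + 30}{g} = - \frac{97 \frac{\left(24 + 36\right) + 30}{40}}{5} = - \frac{97 \left(60 + 30\right) \frac{1}{40}}{5} = - \frac{97 \cdot 90 \cdot \frac{1}{40}}{5} = \left(- \frac{97}{5}\right) \frac{9}{4} = - \frac{873}{20}$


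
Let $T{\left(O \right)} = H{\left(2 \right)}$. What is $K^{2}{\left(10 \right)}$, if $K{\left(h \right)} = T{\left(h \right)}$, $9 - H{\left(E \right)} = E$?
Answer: $49$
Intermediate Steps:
$H{\left(E \right)} = 9 - E$
$T{\left(O \right)} = 7$ ($T{\left(O \right)} = 9 - 2 = 7$)
$K{\left(h \right)} = 7$
$K^{2}{\left(10 \right)} = 7^{2} = 49$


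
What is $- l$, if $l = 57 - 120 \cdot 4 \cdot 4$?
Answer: $1863$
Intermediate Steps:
$l = -1863$ ($l = 57 - 1920 = -1863$)
$- l = \left(-1\right) \left(-1863\right) = 1863$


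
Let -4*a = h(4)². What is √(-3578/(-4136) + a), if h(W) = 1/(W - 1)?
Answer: 2*√503558/1551 ≈ 0.91505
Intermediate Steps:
h(W) = 1/(-1 + W)
a = -1/36 (a = -1/(4*(-1 + 4)²) = -(1/3)²/4 = -(⅓)²/4 = -¼*⅑ = -1/36 ≈ -0.027778)
√(-3578/(-4136) + a) = √(-3578/(-4136) - 1/36) = √(-3578*(-1/4136) - 1/36) = √(1789/2068 - 1/36) = √(3896/4653) = 2*√503558/1551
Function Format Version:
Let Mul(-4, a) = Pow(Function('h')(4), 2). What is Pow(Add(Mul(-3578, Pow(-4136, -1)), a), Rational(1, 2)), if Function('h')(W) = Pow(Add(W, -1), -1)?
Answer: Mul(Rational(2, 1551), Pow(503558, Rational(1, 2))) ≈ 0.91505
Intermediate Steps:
Function('h')(W) = Pow(Add(-1, W), -1)
a = Rational(-1, 36) (a = Mul(Rational(-1, 4), Pow(Pow(Add(-1, 4), -1), 2)) = Mul(Rational(-1, 4), Pow(Pow(3, -1), 2)) = Mul(Rational(-1, 4), Pow(Rational(1, 3), 2)) = Mul(Rational(-1, 4), Rational(1, 9)) = Rational(-1, 36) ≈ -0.027778)
Pow(Add(Mul(-3578, Pow(-4136, -1)), a), Rational(1, 2)) = Pow(Add(Mul(-3578, Pow(-4136, -1)), Rational(-1, 36)), Rational(1, 2)) = Pow(Add(Mul(-3578, Rational(-1, 4136)), Rational(-1, 36)), Rational(1, 2)) = Pow(Add(Rational(1789, 2068), Rational(-1, 36)), Rational(1, 2)) = Pow(Rational(3896, 4653), Rational(1, 2)) = Mul(Rational(2, 1551), Pow(503558, Rational(1, 2)))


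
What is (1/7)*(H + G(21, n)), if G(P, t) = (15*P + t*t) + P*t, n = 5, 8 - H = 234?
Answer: 219/7 ≈ 31.286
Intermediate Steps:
H = -226 (H = 8 - 1*234 = 8 - 234 = -226)
G(P, t) = t² + 15*P + P*t (G(P, t) = (15*P + t²) + P*t = (t² + 15*P) + P*t = t² + 15*P + P*t)
(1/7)*(H + G(21, n)) = (1/7)*(-226 + (5² + 15*21 + 21*5)) = (1*(⅐))*(-226 + (25 + 315 + 105)) = (-226 + 445)/7 = (⅐)*219 = 219/7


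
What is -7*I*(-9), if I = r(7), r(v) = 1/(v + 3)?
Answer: 63/10 ≈ 6.3000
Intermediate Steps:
r(v) = 1/(3 + v)
I = ⅒ (I = 1/(3 + 7) = 1/10 = ⅒ ≈ 0.10000)
-7*I*(-9) = -7*⅒*(-9) = -7/10*(-9) = 63/10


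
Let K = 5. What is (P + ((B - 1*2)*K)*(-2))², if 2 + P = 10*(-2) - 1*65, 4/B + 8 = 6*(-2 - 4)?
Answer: 528529/121 ≈ 4368.0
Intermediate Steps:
B = -1/11 (B = 4/(-8 + 6*(-2 - 4)) = 4/(-8 + 6*(-6)) = 4/(-8 - 36) = 4/(-44) = 4*(-1/44) = -1/11 ≈ -0.090909)
P = -87 (P = -2 + (10*(-2) - 1*65) = -2 + (-20 - 65) = -2 - 85 = -87)
(P + ((B - 1*2)*K)*(-2))² = (-87 + ((-1/11 - 1*2)*5)*(-2))² = (-87 + ((-1/11 - 2)*5)*(-2))² = (-87 - 23/11*5*(-2))² = (-87 - 115/11*(-2))² = (-87 + 230/11)² = (-727/11)² = 528529/121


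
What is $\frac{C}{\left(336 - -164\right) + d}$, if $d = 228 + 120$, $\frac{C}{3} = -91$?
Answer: $- \frac{273}{848} \approx -0.32193$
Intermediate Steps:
$C = -273$ ($C = 3 \left(-91\right) = -273$)
$d = 348$
$\frac{C}{\left(336 - -164\right) + d} = - \frac{273}{\left(336 - -164\right) + 348} = - \frac{273}{\left(336 + 164\right) + 348} = - \frac{273}{500 + 348} = - \frac{273}{848}$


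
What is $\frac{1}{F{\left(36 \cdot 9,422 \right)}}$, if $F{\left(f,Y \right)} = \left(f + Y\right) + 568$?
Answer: $\frac{1}{1314} \approx 0.00076103$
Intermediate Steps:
$F{\left(f,Y \right)} = 568 + Y + f$ ($F{\left(f,Y \right)} = \left(Y + f\right) + 568 = 568 + Y + f$)
$\frac{1}{F{\left(36 \cdot 9,422 \right)}} = \frac{1}{568 + 422 + 36 \cdot 9} = \frac{1}{568 + 422 + 324} = \frac{1}{1314}$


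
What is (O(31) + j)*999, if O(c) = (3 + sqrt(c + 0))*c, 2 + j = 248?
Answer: 338661 + 30969*sqrt(31) ≈ 5.1109e+5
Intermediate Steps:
j = 246 (j = -2 + 248 = 246)
O(c) = c*(3 + sqrt(c)) (O(c) = (3 + sqrt(c))*c = c*(3 + sqrt(c)))
(O(31) + j)*999 = ((31**(3/2) + 3*31) + 246)*999 = ((31*sqrt(31) + 93) + 246)*999 = ((93 + 31*sqrt(31)) + 246)*999 = (339 + 31*sqrt(31))*999 = 338661 + 30969*sqrt(31)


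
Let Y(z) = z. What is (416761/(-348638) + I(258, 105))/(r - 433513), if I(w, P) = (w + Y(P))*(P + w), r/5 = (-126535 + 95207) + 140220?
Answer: 45939263861/38680340186 ≈ 1.1877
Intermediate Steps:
r = 544460 (r = 5*((-126535 + 95207) + 140220) = 5*(-31328 + 140220) = 5*108892 = 544460)
I(w, P) = (P + w)² (I(w, P) = (w + P)*(P + w) = (P + w)*(P + w) = (P + w)²)
(416761/(-348638) + I(258, 105))/(r - 433513) = (416761/(-348638) + (105² + 258² + 2*105*258))/(544460 - 433513) = (416761*(-1/348638) + (11025 + 66564 + 54180))/110947 = (-416761/348638 + 131769)*(1/110947) = (45939263861/348638)*(1/110947) = 45939263861/38680340186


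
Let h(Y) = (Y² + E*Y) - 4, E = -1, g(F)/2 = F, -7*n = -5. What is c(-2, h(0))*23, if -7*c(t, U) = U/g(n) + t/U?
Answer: 529/70 ≈ 7.5571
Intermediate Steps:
n = 5/7 (n = -⅐*(-5) = 5/7 ≈ 0.71429)
g(F) = 2*F
h(Y) = -4 + Y² - Y (h(Y) = (Y² - Y) - 4 = -4 + Y² - Y)
c(t, U) = -U/10 - t/(7*U) (c(t, U) = -(U/((2*(5/7))) + t/U)/7 = -(U/(10/7) + t/U)/7 = -(U*(7/10) + t/U)/7 = -(7*U/10 + t/U)/7 = -U/10 - t/(7*U))
c(-2, h(0))*23 = (-(-4 + 0² - 1*0)/10 - ⅐*(-2)/(-4 + 0² - 1*0))*23 = (-(-4 + 0 + 0)/10 - ⅐*(-2)/(-4 + 0 + 0))*23 = (-⅒*(-4) - ⅐*(-2)/(-4))*23 = (⅖ - ⅐*(-2)*(-¼))*23 = (⅖ - 1/14)*23 = (23/70)*23 = 529/70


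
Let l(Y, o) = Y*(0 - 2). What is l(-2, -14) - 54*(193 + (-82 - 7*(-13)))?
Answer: -10904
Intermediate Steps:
l(Y, o) = -2*Y (l(Y, o) = Y*(-2) = -2*Y)
l(-2, -14) - 54*(193 + (-82 - 7*(-13))) = -2*(-2) - 54*(193 + (-82 - 7*(-13))) = 4 - 54*(193 + (-82 + 91)) = 4 - 54*(193 + 9) = 4 - 54*202 = 4 - 10908 = -10904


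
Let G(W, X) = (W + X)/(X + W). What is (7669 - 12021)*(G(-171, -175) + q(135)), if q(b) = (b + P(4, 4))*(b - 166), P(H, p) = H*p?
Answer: 20367360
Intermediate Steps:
q(b) = (-166 + b)*(16 + b) (q(b) = (b + 4*4)*(b - 166) = (b + 16)*(-166 + b) = (16 + b)*(-166 + b) = (-166 + b)*(16 + b))
G(W, X) = 1 (G(W, X) = (W + X)/(W + X) = 1)
(7669 - 12021)*(G(-171, -175) + q(135)) = (7669 - 12021)*(1 + (-2656 + 135**2 - 150*135)) = -4352*(1 + (-2656 + 18225 - 20250)) = -4352*(1 - 4681) = -4352*(-4680) = 20367360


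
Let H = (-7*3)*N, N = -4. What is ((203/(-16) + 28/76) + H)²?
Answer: 474847681/92416 ≈ 5138.2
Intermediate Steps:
H = 84 (H = -7*3*(-4) = -21*(-4) = 84)
((203/(-16) + 28/76) + H)² = ((203/(-16) + 28/76) + 84)² = ((203*(-1/16) + 28*(1/76)) + 84)² = ((-203/16 + 7/19) + 84)² = (-3745/304 + 84)² = (21791/304)² = 474847681/92416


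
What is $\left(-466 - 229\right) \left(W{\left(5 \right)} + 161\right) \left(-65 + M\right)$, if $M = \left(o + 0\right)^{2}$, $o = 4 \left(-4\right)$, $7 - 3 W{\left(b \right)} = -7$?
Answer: $- \frac{65974265}{3} \approx -2.1991 \cdot 10^{7}$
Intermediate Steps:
$W{\left(b \right)} = \frac{14}{3}$ ($W{\left(b \right)} = \frac{7}{3} - - \frac{7}{3} = \frac{7}{3} + \frac{7}{3} = \frac{14}{3}$)
$o = -16$
$M = 256$ ($M = \left(-16 + 0\right)^{2} = \left(-16\right)^{2} = 256$)
$\left(-466 - 229\right) \left(W{\left(5 \right)} + 161\right) \left(-65 + M\right) = \left(-466 - 229\right) \left(\frac{14}{3} + 161\right) \left(-65 + 256\right) = \left(-466 - 229\right) \frac{497}{3} \cdot 191 = \left(-466 - 229\right) \frac{94927}{3} = \left(-695\right) \frac{94927}{3} = - \frac{65974265}{3}$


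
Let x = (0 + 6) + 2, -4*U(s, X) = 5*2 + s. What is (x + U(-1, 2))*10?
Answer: 115/2 ≈ 57.500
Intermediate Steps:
U(s, X) = -5/2 - s/4 (U(s, X) = -(5*2 + s)/4 = -(10 + s)/4 = -5/2 - s/4)
x = 8 (x = 6 + 2 = 8)
(x + U(-1, 2))*10 = (8 + (-5/2 - ¼*(-1)))*10 = (8 + (-5/2 + ¼))*10 = (8 - 9/4)*10 = (23/4)*10 = 115/2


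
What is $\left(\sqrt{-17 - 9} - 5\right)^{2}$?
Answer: $\left(5 - i \sqrt{26}\right)^{2} \approx -1.0 - 50.99 i$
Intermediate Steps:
$\left(\sqrt{-17 - 9} - 5\right)^{2} = \left(\sqrt{-26} - 5\right)^{2} = \left(i \sqrt{26} - 5\right)^{2} = \left(-5 + i \sqrt{26}\right)^{2}$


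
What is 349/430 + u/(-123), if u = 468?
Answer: -52771/17630 ≈ -2.9933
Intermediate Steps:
349/430 + u/(-123) = 349/430 + 468/(-123) = 349*(1/430) + 468*(-1/123) = 349/430 - 156/41 = -52771/17630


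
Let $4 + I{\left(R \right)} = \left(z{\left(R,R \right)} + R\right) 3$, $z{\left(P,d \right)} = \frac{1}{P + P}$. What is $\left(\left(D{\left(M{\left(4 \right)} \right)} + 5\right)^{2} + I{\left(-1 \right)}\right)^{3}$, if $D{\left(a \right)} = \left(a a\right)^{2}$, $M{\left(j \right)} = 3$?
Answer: $\frac{3225391734375}{8} \approx 4.0317 \cdot 10^{11}$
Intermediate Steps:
$D{\left(a \right)} = a^{4}$ ($D{\left(a \right)} = \left(a^{2}\right)^{2} = a^{4}$)
$z{\left(P,d \right)} = \frac{1}{2 P}$
$I{\left(R \right)} = -4 + 3 R + \frac{3}{2 R}$ ($I{\left(R \right)} = -4 + \left(\frac{1}{2 R} + R\right) 3 = -4 + \left(R + \frac{1}{2 R}\right) 3 = -4 + \left(3 R + \frac{3}{2 R}\right) = -4 + 3 R + \frac{3}{2 R}$)
$\left(\left(D{\left(M{\left(4 \right)} \right)} + 5\right)^{2} + I{\left(-1 \right)}\right)^{3} = \left(\left(3^{4} + 5\right)^{2} + \left(-4 + 3 \left(-1\right) + \frac{3}{2 \left(-1\right)}\right)\right)^{3} = \left(\left(81 + 5\right)^{2} - \frac{17}{2}\right)^{3} = \left(86^{2} - \frac{17}{2}\right)^{3} = \left(7396 - \frac{17}{2}\right)^{3} = \left(\frac{14775}{2}\right)^{3} = \frac{3225391734375}{8}$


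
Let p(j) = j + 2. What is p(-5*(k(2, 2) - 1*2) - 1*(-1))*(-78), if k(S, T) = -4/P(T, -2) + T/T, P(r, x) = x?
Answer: 156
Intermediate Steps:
k(S, T) = 3 (k(S, T) = -4/(-2) + T/T = -4*(-½) + 1 = 2 + 1 = 3)
p(j) = 2 + j
p(-5*(k(2, 2) - 1*2) - 1*(-1))*(-78) = (2 + (-5*(3 - 1*2) - 1*(-1)))*(-78) = (2 + (-5*(3 - 2) + 1))*(-78) = (2 + (-5*1 + 1))*(-78) = (2 + (-5 + 1))*(-78) = (2 - 4)*(-78) = -2*(-78) = 156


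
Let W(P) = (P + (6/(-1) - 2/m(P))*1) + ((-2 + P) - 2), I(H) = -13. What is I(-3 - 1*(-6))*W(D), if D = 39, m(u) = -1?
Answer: -910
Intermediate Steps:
W(P) = -8 + 2*P (W(P) = (P + (6/(-1) - 2/(-1))*1) + ((-2 + P) - 2) = (P + (6*(-1) - 2*(-1))*1) + (-4 + P) = (P + (-6 + 2)*1) + (-4 + P) = (P - 4*1) + (-4 + P) = (P - 4) + (-4 + P) = (-4 + P) + (-4 + P) = -8 + 2*P)
I(-3 - 1*(-6))*W(D) = -13*(-8 + 2*39) = -13*(-8 + 78) = -13*70 = -910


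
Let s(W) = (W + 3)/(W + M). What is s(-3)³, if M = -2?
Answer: 0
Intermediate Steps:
s(W) = (3 + W)/(-2 + W) (s(W) = (W + 3)/(W - 2) = (3 + W)/(-2 + W))
s(-3)³ = ((3 - 3)/(-2 - 3))³ = (0/(-5))³ = (-⅕*0)³ = 0³ = 0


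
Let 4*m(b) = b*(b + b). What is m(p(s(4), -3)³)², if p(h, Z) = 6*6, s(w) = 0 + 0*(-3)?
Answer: 1184595334580404224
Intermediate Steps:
s(w) = 0 (s(w) = 0 + 0 = 0)
p(h, Z) = 36
m(b) = b²/2 (m(b) = (b*(b + b))/4 = (b*(2*b))/4 = (2*b²)/4 = b²/2)
m(p(s(4), -3)³)² = ((36³)²/2)² = ((½)*46656²)² = ((½)*2176782336)² = 1088391168² = 1184595334580404224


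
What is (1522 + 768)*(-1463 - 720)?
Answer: -4999070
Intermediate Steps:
(1522 + 768)*(-1463 - 720) = 2290*(-2183) = -4999070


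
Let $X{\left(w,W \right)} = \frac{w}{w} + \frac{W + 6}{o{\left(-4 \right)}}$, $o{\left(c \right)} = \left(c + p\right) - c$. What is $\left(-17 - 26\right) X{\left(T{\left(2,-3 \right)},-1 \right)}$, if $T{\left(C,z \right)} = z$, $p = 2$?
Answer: $- \frac{301}{2} \approx -150.5$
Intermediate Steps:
$o{\left(c \right)} = 2$ ($o{\left(c \right)} = \left(c + 2\right) - c = \left(2 + c\right) - c = 2$)
$X{\left(w,W \right)} = 4 + \frac{W}{2}$ ($X{\left(w,W \right)} = \frac{w}{w} + \frac{W + 6}{2} = 1 + \left(6 + W\right) \frac{1}{2} = 1 + \left(3 + \frac{W}{2}\right) = 4 + \frac{W}{2}$)
$\left(-17 - 26\right) X{\left(T{\left(2,-3 \right)},-1 \right)} = \left(-17 - 26\right) \left(4 + \frac{1}{2} \left(-1\right)\right) = - 43 \left(4 - \frac{1}{2}\right) = \left(-43\right) \frac{7}{2} = - \frac{301}{2}$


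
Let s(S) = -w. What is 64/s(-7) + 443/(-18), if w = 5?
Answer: -3367/90 ≈ -37.411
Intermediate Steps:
s(S) = -5 (s(S) = -1*5 = -5)
64/s(-7) + 443/(-18) = 64/(-5) + 443/(-18) = 64*(-⅕) + 443*(-1/18) = -64/5 - 443/18 = -3367/90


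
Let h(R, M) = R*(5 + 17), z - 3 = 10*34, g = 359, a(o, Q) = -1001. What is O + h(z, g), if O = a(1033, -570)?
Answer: 6545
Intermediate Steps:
z = 343 (z = 3 + 10*34 = 3 + 340 = 343)
O = -1001
h(R, M) = 22*R (h(R, M) = R*22 = 22*R)
O + h(z, g) = -1001 + 22*343 = -1001 + 7546 = 6545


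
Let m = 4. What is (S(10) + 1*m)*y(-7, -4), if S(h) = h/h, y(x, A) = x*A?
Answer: 140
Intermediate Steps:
y(x, A) = A*x
S(h) = 1
(S(10) + 1*m)*y(-7, -4) = (1 + 1*4)*(-4*(-7)) = (1 + 4)*28 = 5*28 = 140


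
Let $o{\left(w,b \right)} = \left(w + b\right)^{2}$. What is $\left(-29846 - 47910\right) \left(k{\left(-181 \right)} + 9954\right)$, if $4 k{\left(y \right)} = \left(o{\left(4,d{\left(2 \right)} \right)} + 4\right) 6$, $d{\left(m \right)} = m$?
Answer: $-778648584$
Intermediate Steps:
$o{\left(w,b \right)} = \left(b + w\right)^{2}$
$k{\left(y \right)} = 60$ ($k{\left(y \right)} = \frac{\left(\left(2 + 4\right)^{2} + 4\right) 6}{4} = \frac{\left(6^{2} + 4\right) 6}{4} = \frac{\left(36 + 4\right) 6}{4} = \frac{40 \cdot 6}{4} = \frac{1}{4} \cdot 240 = 60$)
$\left(-29846 - 47910\right) \left(k{\left(-181 \right)} + 9954\right) = \left(-29846 - 47910\right) \left(60 + 9954\right) = \left(-77756\right) 10014 = -778648584$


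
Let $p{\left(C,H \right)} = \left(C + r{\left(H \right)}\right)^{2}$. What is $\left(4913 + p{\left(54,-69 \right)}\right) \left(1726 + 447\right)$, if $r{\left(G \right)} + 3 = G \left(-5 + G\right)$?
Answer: $57800848226$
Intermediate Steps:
$r{\left(G \right)} = -3 + G \left(-5 + G\right)$
$p{\left(C,H \right)} = \left(-3 + C + H^{2} - 5 H\right)^{2}$ ($p{\left(C,H \right)} = \left(C - \left(3 - H^{2} + 5 H\right)\right)^{2} = \left(-3 + C + H^{2} - 5 H\right)^{2}$)
$\left(4913 + p{\left(54,-69 \right)}\right) \left(1726 + 447\right) = \left(4913 + \left(-3 + 54 + \left(-69\right)^{2} - -345\right)^{2}\right) \left(1726 + 447\right) = \left(4913 + \left(-3 + 54 + 4761 + 345\right)^{2}\right) 2173 = \left(4913 + 5157^{2}\right) 2173 = \left(4913 + 26594649\right) 2173 = 26599562 \cdot 2173 = 57800848226$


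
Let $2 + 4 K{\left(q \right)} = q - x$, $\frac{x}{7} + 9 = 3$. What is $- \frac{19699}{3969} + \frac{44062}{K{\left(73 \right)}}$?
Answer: $\frac{697302325}{448497} \approx 1554.8$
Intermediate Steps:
$x = -42$ ($x = -63 + 7 \cdot 3 = -63 + 21 = -42$)
$K{\left(q \right)} = 10 + \frac{q}{4}$ ($K{\left(q \right)} = - \frac{1}{2} + \frac{q - -42}{4} = - \frac{1}{2} + \frac{q + 42}{4} = - \frac{1}{2} + \frac{42 + q}{4} = - \frac{1}{2} + \left(\frac{21}{2} + \frac{q}{4}\right) = 10 + \frac{q}{4}$)
$- \frac{19699}{3969} + \frac{44062}{K{\left(73 \right)}} = - \frac{19699}{3969} + \frac{44062}{10 + \frac{1}{4} \cdot 73} = \left(-19699\right) \frac{1}{3969} + \frac{44062}{10 + \frac{73}{4}} = - \frac{19699}{3969} + \frac{44062}{\frac{113}{4}} = - \frac{19699}{3969} + 44062 \cdot \frac{4}{113} = - \frac{19699}{3969} + \frac{176248}{113} = \frac{697302325}{448497}$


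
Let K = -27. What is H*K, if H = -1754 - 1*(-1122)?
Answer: 17064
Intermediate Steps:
H = -632 (H = -1754 + 1122 = -632)
H*K = -632*(-27) = 17064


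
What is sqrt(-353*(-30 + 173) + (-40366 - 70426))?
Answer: 9*I*sqrt(1991) ≈ 401.59*I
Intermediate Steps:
sqrt(-353*(-30 + 173) + (-40366 - 70426)) = sqrt(-353*143 - 110792) = sqrt(-50479 - 110792) = sqrt(-161271) = 9*I*sqrt(1991)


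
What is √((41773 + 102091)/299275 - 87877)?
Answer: I*√314828265617981/59855 ≈ 296.44*I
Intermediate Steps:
√((41773 + 102091)/299275 - 87877) = √(143864*(1/299275) - 87877) = √(143864/299275 - 87877) = √(-26299245311/299275) = I*√314828265617981/59855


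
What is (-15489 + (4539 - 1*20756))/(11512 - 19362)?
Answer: 15853/3925 ≈ 4.0390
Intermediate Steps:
(-15489 + (4539 - 1*20756))/(11512 - 19362) = (-15489 + (4539 - 20756))/(-7850) = (-15489 - 16217)*(-1/7850) = -31706*(-1/7850) = 15853/3925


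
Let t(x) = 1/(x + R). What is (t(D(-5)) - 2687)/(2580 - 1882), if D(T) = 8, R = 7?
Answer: -20152/5235 ≈ -3.8495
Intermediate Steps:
t(x) = 1/(7 + x) (t(x) = 1/(x + 7) = 1/(7 + x))
(t(D(-5)) - 2687)/(2580 - 1882) = (1/(7 + 8) - 2687)/(2580 - 1882) = (1/15 - 2687)/698 = (1/15 - 2687)*(1/698) = -40304/15*1/698 = -20152/5235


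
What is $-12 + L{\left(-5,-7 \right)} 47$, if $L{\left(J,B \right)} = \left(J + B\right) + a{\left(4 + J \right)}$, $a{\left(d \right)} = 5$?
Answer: $-341$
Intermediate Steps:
$L{\left(J,B \right)} = 5 + B + J$ ($L{\left(J,B \right)} = \left(J + B\right) + 5 = \left(B + J\right) + 5 = 5 + B + J$)
$-12 + L{\left(-5,-7 \right)} 47 = -12 + \left(5 - 7 - 5\right) 47 = -12 - 329 = -341$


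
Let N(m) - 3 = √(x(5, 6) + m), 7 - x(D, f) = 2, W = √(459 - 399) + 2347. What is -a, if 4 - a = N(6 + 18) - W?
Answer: -2348 + √29 - 2*√15 ≈ -2350.4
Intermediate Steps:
W = 2347 + 2*√15 (W = √60 + 2347 = 2*√15 + 2347 = 2347 + 2*√15 ≈ 2354.7)
x(D, f) = 5 (x(D, f) = 7 - 1*2 = 7 - 2 = 5)
N(m) = 3 + √(5 + m)
a = 2348 - √29 + 2*√15 (a = 4 - ((3 + √(5 + (6 + 18))) - (2347 + 2*√15)) = 4 - ((3 + √(5 + 24)) + (-2347 - 2*√15)) = 4 - ((3 + √29) + (-2347 - 2*√15)) = 4 - (-2344 + √29 - 2*√15) = 4 + (2344 - √29 + 2*√15) = 2348 - √29 + 2*√15 ≈ 2350.4)
-a = -(2348 - √29 + 2*√15) = -2348 + √29 - 2*√15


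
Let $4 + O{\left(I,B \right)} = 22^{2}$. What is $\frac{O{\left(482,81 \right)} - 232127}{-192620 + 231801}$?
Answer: $- \frac{231647}{39181} \approx -5.9122$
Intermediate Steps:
$O{\left(I,B \right)} = 480$ ($O{\left(I,B \right)} = -4 + 22^{2} = -4 + 484 = 480$)
$\frac{O{\left(482,81 \right)} - 232127}{-192620 + 231801} = \frac{480 - 232127}{-192620 + 231801} = - \frac{231647}{39181}$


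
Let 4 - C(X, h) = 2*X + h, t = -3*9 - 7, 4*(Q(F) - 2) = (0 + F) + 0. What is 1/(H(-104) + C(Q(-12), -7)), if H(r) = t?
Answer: -1/21 ≈ -0.047619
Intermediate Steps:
Q(F) = 2 + F/4 (Q(F) = 2 + ((0 + F) + 0)/4 = 2 + (F + 0)/4 = 2 + F/4)
t = -34 (t = -27 - 7 = -34)
C(X, h) = 4 - h - 2*X (C(X, h) = 4 - (2*X + h) = 4 - (h + 2*X) = 4 + (-h - 2*X) = 4 - h - 2*X)
H(r) = -34
1/(H(-104) + C(Q(-12), -7)) = 1/(-34 + (4 - 1*(-7) - 2*(2 + (1/4)*(-12)))) = 1/(-34 + (4 + 7 - 2*(2 - 3))) = 1/(-34 + (4 + 7 - 2*(-1))) = 1/(-34 + (4 + 7 + 2)) = 1/(-34 + 13) = 1/(-21) = -1/21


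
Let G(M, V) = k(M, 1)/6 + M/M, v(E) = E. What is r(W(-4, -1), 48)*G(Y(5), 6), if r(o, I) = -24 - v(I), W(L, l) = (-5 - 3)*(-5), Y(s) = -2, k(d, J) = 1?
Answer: -84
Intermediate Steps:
W(L, l) = 40 (W(L, l) = -8*(-5) = 40)
r(o, I) = -24 - I
G(M, V) = 7/6 (G(M, V) = 1/6 + M/M = 1*(1/6) + 1 = 1/6 + 1 = 7/6)
r(W(-4, -1), 48)*G(Y(5), 6) = (-24 - 1*48)*(7/6) = (-24 - 48)*(7/6) = -72*7/6 = -84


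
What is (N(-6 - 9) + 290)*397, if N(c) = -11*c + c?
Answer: 174680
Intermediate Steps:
N(c) = -10*c
(N(-6 - 9) + 290)*397 = (-10*(-6 - 9) + 290)*397 = (-10*(-15) + 290)*397 = (150 + 290)*397 = 440*397 = 174680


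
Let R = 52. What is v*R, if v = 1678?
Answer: 87256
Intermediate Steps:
v*R = 1678*52 = 87256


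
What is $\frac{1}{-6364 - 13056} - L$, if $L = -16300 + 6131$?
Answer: $\frac{197481979}{19420} \approx 10169.0$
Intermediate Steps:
$L = -10169$
$\frac{1}{-6364 - 13056} - L = \frac{1}{-6364 - 13056} - -10169 = \frac{1}{-6364 + \left(-24117 + 11061\right)} + 10169 = \frac{1}{-6364 - 13056} + 10169 = \frac{1}{-19420} + 10169 = - \frac{1}{19420} + 10169 = \frac{197481979}{19420}$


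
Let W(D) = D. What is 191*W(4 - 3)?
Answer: 191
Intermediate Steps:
191*W(4 - 3) = 191*(4 - 3) = 191*1 = 191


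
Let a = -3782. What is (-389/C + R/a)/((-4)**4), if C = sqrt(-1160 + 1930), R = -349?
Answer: 349/968192 - 389*sqrt(770)/197120 ≈ -0.054400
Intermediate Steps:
C = sqrt(770) ≈ 27.749
(-389/C + R/a)/((-4)**4) = (-389*sqrt(770)/770 - 349/(-3782))/((-4)**4) = (-389*sqrt(770)/770 - 349*(-1/3782))/256 = (-389*sqrt(770)/770 + 349/3782)*(1/256) = (349/3782 - 389*sqrt(770)/770)*(1/256) = 349/968192 - 389*sqrt(770)/197120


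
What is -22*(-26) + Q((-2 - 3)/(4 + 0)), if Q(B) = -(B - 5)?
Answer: 2313/4 ≈ 578.25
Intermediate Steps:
Q(B) = 5 - B (Q(B) = -(-5 + B) = 5 - B)
-22*(-26) + Q((-2 - 3)/(4 + 0)) = -22*(-26) + (5 - (-2 - 3)/(4 + 0)) = 572 + (5 - (-5)/4) = 572 + (5 - 1*(-5/4)) = 572 + (5 + 5/4) = 572 + 25/4 = 2313/4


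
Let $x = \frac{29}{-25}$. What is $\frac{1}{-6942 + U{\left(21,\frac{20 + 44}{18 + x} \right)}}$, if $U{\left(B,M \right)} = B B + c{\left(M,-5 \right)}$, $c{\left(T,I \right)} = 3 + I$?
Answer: $- \frac{1}{6503} \approx -0.00015378$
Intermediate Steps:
$x = - \frac{29}{25}$ ($x = 29 \left(- \frac{1}{25}\right) = - \frac{29}{25} \approx -1.16$)
$U{\left(B,M \right)} = -2 + B^{2}$ ($U{\left(B,M \right)} = B B + \left(3 - 5\right) = B^{2} - 2 = -2 + B^{2}$)
$\frac{1}{-6942 + U{\left(21,\frac{20 + 44}{18 + x} \right)}} = \frac{1}{-6942 - \left(2 - 21^{2}\right)} = \frac{1}{-6942 + \left(-2 + 441\right)} = \frac{1}{-6942 + 439} = \frac{1}{-6503} = - \frac{1}{6503}$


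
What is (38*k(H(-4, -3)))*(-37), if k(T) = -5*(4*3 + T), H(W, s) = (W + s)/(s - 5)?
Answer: 362045/4 ≈ 90511.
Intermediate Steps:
H(W, s) = (W + s)/(-5 + s)
k(T) = -60 - 5*T (k(T) = -5*(12 + T) = -60 - 5*T)
(38*k(H(-4, -3)))*(-37) = (38*(-60 - 5*(-4 - 3)/(-5 - 3)))*(-37) = (38*(-60 - 5*(-7)/(-8)))*(-37) = (38*(-60 - (-5)*(-7)/8))*(-37) = (38*(-60 - 5*7/8))*(-37) = (38*(-60 - 35/8))*(-37) = (38*(-515/8))*(-37) = -9785/4*(-37) = 362045/4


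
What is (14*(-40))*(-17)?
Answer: 9520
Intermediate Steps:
(14*(-40))*(-17) = -560*(-17) = 9520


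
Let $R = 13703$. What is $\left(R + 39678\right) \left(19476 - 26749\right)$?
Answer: $-388240013$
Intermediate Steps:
$\left(R + 39678\right) \left(19476 - 26749\right) = \left(13703 + 39678\right) \left(19476 - 26749\right) = 53381 \left(-7273\right) = -388240013$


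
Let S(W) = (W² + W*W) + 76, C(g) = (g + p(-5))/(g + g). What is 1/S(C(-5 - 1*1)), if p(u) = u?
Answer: 72/5593 ≈ 0.012873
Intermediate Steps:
C(g) = (-5 + g)/(2*g) (C(g) = (g - 5)/(g + g) = (-5 + g)/((2*g)) = (-5 + g)*(1/(2*g)) = (-5 + g)/(2*g))
S(W) = 76 + 2*W² (S(W) = (W² + W²) + 76 = 2*W² + 76 = 76 + 2*W²)
1/S(C(-5 - 1*1)) = 1/(76 + 2*((-5 + (-5 - 1*1))/(2*(-5 - 1*1)))²) = 1/(76 + 2*((-5 + (-5 - 1))/(2*(-5 - 1)))²) = 1/(76 + 2*((½)*(-5 - 6)/(-6))²) = 1/(76 + 2*((½)*(-⅙)*(-11))²) = 1/(76 + 2*(11/12)²) = 1/(76 + 2*(121/144)) = 1/(76 + 121/72) = 1/(5593/72) = 72/5593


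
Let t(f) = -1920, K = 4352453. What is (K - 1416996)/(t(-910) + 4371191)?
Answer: 2935457/4369271 ≈ 0.67184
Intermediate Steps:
(K - 1416996)/(t(-910) + 4371191) = (4352453 - 1416996)/(-1920 + 4371191) = 2935457/4369271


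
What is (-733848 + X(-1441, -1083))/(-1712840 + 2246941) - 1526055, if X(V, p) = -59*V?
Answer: -815068150384/534101 ≈ -1.5261e+6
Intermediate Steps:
(-733848 + X(-1441, -1083))/(-1712840 + 2246941) - 1526055 = (-733848 - 59*(-1441))/(-1712840 + 2246941) - 1526055 = (-733848 + 85019)/534101 - 1526055 = -648829*1/534101 - 1526055 = -648829/534101 - 1526055 = -815068150384/534101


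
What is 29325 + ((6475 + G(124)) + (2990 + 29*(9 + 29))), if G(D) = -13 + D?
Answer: 40003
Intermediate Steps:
29325 + ((6475 + G(124)) + (2990 + 29*(9 + 29))) = 29325 + ((6475 + (-13 + 124)) + (2990 + 29*(9 + 29))) = 29325 + ((6475 + 111) + (2990 + 29*38)) = 29325 + (6586 + (2990 + 1102)) = 29325 + (6586 + 4092) = 29325 + 10678 = 40003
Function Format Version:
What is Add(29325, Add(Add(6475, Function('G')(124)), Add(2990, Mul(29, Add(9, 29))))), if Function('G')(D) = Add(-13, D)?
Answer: 40003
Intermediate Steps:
Add(29325, Add(Add(6475, Function('G')(124)), Add(2990, Mul(29, Add(9, 29))))) = Add(29325, Add(Add(6475, Add(-13, 124)), Add(2990, Mul(29, Add(9, 29))))) = Add(29325, Add(Add(6475, 111), Add(2990, Mul(29, 38)))) = Add(29325, Add(6586, Add(2990, 1102))) = Add(29325, Add(6586, 4092)) = Add(29325, 10678) = 40003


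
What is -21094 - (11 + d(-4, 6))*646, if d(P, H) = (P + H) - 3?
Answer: -27554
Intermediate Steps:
d(P, H) = -3 + H + P (d(P, H) = (H + P) - 3 = -3 + H + P)
-21094 - (11 + d(-4, 6))*646 = -21094 - (11 + (-3 + 6 - 4))*646 = -21094 - (11 - 1)*646 = -21094 - 10*646 = -21094 - 1*6460 = -21094 - 6460 = -27554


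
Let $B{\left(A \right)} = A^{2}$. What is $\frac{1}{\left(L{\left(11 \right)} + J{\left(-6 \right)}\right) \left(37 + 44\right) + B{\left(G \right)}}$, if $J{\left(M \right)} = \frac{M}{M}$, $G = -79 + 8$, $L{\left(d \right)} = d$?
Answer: $\frac{1}{6013} \approx 0.00016631$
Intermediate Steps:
$G = -71$
$J{\left(M \right)} = 1$
$\frac{1}{\left(L{\left(11 \right)} + J{\left(-6 \right)}\right) \left(37 + 44\right) + B{\left(G \right)}} = \frac{1}{\left(11 + 1\right) \left(37 + 44\right) + \left(-71\right)^{2}} = \frac{1}{12 \cdot 81 + 5041} = \frac{1}{972 + 5041} = \frac{1}{6013}$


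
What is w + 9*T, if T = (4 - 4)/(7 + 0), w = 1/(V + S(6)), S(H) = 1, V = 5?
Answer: ⅙ ≈ 0.16667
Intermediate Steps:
w = ⅙ (w = 1/(5 + 1) = 1/6 = ⅙ ≈ 0.16667)
T = 0 (T = 0/7 = 0*(⅐) = 0)
w + 9*T = ⅙ + 9*0 = ⅙ + 0 = ⅙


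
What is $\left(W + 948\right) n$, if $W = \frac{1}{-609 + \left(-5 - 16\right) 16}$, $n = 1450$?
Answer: $\frac{259799110}{189} \approx 1.3746 \cdot 10^{6}$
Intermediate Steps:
$W = - \frac{1}{945}$ ($W = \frac{1}{-609 - 336} = \frac{1}{-945} = - \frac{1}{945} \approx -0.0010582$)
$\left(W + 948\right) n = \left(- \frac{1}{945} + 948\right) 1450 = \frac{895859}{945} \cdot 1450 = \frac{259799110}{189}$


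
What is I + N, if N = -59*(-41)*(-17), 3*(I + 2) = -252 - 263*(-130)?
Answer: -89437/3 ≈ -29812.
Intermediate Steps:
I = 33932/3 (I = -2 + (-252 - 263*(-130))/3 = -2 + (-252 + 34190)/3 = -2 + (⅓)*33938 = -2 + 33938/3 = 33932/3 ≈ 11311.)
N = -41123 (N = 2419*(-17) = -41123)
I + N = 33932/3 - 41123 = -89437/3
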